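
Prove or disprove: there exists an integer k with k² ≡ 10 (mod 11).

Computing k² mod 11 for k = 0, 1, …, 5 (enough, by the symmetry k ↦ 11 − k) gives 0, 1, 4, 9, 5, 3.
So the quadratic residues mod 11 are {0, 1, 3, 4, 5, 9}, and 10 is not among them.
Hence no integer k has k² ≡ 10 (mod 11).

There is no such integer.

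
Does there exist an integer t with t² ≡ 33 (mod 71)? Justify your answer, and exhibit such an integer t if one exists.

71 is prime, so by Euler's criterion 33 is a square mod 71 iff 33^((71−1)/2) = 33^35 ≡ 1 (mod 71).
Squaring successively (mod 71): 33^2 = 1089 ≡ 24; 33^4 ≡ 24² = 576 ≡ 8; 33^8 ≡ 8² = 64 ≡ 64; 33^16 ≡ 64² = 4096 ≡ 49; 33^32 ≡ 49² = 2401 ≡ 58.
Since 35 = 32 + 2 + 1, 33^35 ≡ 58 · 24 · 33; multiplying out mod 71: 58·24 = 1392 ≡ 43, then 43·33 = 1419 ≡ 70. Thus 33^35 ≡ 70 ≡ −1 (mod 71).
The value −1 means 33 is a non-residue modulo 71, so t² ≡ 33 (mod 71) is impossible.

No such integer exists.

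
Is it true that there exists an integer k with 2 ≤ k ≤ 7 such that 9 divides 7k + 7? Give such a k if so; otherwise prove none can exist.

At k = 2, 7·2 + 7 = 21 ≡ 3 (mod 9), and each step in k adds 7, giving residues 3, 1, 8, 6, 4, 2 for k = 2, 3, …, 7.
The residue 0 does not occur, so no k in [2, 7] makes 7k + 7 a multiple of 9.

There is no such integer k in that range.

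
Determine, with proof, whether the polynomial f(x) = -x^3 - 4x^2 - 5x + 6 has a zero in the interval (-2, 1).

f(-2) = 8 and f(1) = -4, which have opposite signs.
Since f is a polynomial it is continuous on [-2, 1].
By the Intermediate Value Theorem f must vanish at some point of (-2, 1).

Yes, f has a root in the interval.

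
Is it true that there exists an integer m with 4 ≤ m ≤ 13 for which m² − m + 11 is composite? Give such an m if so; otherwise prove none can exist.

m = 11

At m = 11: 11² − 11 + 11 = 121 = 11·11, which is composite.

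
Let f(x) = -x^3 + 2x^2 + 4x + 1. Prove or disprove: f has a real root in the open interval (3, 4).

Such a root exists.

f(3) = 4 and f(4) = -15, which have opposite signs.
As a polynomial, f is continuous on every closed interval.
By the Intermediate Value Theorem f must vanish at some point of (3, 4).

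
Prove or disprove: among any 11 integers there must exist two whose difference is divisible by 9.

Yes, this is always true.

There are exactly 9 possible remainders on division by 9.
Placing 11 integers into 9 classes, some class receives at least two — say a and b.
Their difference a − b is then a multiple of 9.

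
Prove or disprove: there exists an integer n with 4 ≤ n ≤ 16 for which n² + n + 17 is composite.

n = 16

At n = 16: 16² + 16 + 17 = 289 = 17·17, which is composite.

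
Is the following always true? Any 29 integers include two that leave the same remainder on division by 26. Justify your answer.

There are exactly 26 possible remainders on division by 26.
Since 29 > 26, two of the 29 integers must share a residue class by the pigeonhole principle; call them a and b.
So a and b have equal remainders mod 26, which is exactly what was to be shown.

Yes.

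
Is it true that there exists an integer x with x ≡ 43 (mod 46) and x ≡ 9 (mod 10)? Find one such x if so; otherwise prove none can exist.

x = 89

Here gcd(46, 10) = 2, and both 43 and 9 leave remainder 1 mod 2, so the system is consistent.
List candidates x ≡ 43 (mod 46): 43, 89. Modulo 10 these are 3, 9; 89 gives 9 as required.
Check: 89 mod 46 = 43, 89 mod 10 = 9. ✓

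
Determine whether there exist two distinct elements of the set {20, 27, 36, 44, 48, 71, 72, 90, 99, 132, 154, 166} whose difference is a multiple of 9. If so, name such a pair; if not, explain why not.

Yes: 27 and 36.

27 mod 9 = 0 and 36 mod 9 = 0, so 36 − 27 = 9 = 1·9.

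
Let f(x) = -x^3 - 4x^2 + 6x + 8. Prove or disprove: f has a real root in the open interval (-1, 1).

Yes, f has a root in the interval.

f(-1) = -1 and f(1) = 9, which have opposite signs.
Since f is a polynomial it is continuous on [-1, 1].
By the Intermediate Value Theorem f must vanish at some point of (-1, 1).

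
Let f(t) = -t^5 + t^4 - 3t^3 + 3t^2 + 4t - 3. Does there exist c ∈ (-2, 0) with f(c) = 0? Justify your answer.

f(-2) = 73 and f(0) = -3, which have opposite signs.
As a polynomial, f is continuous on every closed interval.
So by the Intermediate Value Theorem there is a c strictly between -2 and 0 with f(c) = 0.

Yes, f has a root in the interval.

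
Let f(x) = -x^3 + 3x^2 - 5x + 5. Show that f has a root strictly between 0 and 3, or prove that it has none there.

f(0) = 5 and f(3) = -10, which have opposite signs.
As a polynomial, f is continuous on every closed interval.
By the Intermediate Value Theorem f must vanish at some point of (0, 3).

Such a root exists.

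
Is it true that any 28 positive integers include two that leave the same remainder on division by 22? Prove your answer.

Yes.

There are exactly 22 possible remainders on division by 22.
With 28 integers and only 22 classes, the pigeonhole principle forces two of them, say a and b, into the same class.
So a and b have equal remainders mod 22, which is exactly what was to be shown.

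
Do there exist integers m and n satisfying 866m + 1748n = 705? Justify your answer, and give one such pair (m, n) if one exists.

There are no such integers.

Both 866 and 1748 are divisible by gcd(866, 1748) = 2, hence so is any combination 866m + 1748n.
But 705 = 2·352 + 1, so 2 ∤ 705.
So the equation is unsolvable over ℤ.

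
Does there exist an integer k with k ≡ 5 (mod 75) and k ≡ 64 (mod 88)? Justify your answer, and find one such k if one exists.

k = 680

The moduli 75 and 88 are coprime, so by the Chinese Remainder Theorem a unique solution modulo 6600 exists.
Write k = 5 + 75t and require 5 + 75t ≡ 64 (mod 88), i.e. 75t ≡ 59 (mod 88).
To invert 75 modulo 88: 88 = 1·75 + 13, 75 = 5·13 + 10, 13 = 1·10 + 3, 10 = 3·3 + 1, 3 = 3·1 + 0, and unwinding, 1 = 10 − 3·3 = 10 − 3·(13 − 1·10) = −3·13 + 4·10 = −3·13 + 4·(75 − 5·13) = 4·75 − 23·13 = 4·75 − 23·(88 − 1·75) = −23·88 + 27·75. Thus 75⁻¹ ≡ 27 (mod 88).
Multiplying by 27: t ≡ 27·59 = 1593 ≡ 9 (mod 88).
With t = 9: k = 5 + 75·9 = 680.
Check: 680 mod 75 = 5, 680 mod 88 = 64. ✓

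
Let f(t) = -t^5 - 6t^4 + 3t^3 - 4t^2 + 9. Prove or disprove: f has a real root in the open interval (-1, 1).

f(-1) = -3 and f(1) = 1, which have opposite signs.
Since f is a polynomial it is continuous on [-1, 1].
By the Intermediate Value Theorem, f takes the value 0 somewhere in the open interval.

Such a root exists.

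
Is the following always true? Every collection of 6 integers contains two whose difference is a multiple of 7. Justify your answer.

Try 6 consecutive integers, 28, 29, …, 33. Their remainders mod 7 are 0, 1, 2, 3, 4, 5 — pairwise different, as any 6 ≤ 7 consecutive integers have distinct residues.
The differences between them range over 1, …, 5, none of which is divisible by 7.

No; for instance {28, 29, 30, 31, 32, 33} is a counterexample.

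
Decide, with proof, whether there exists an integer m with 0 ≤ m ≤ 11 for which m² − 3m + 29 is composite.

At m = 4: 4² − 3·4 + 29 = 33 = 3·11, which is composite.

m = 4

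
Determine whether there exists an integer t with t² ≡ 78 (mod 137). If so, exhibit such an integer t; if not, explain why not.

t = 107

Take t = 107. Then 107² = 11449 = 83·137 + 78, so 107² ≡ 78 (mod 137).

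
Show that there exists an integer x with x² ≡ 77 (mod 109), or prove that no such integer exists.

No, no such integer exists.

Apply Euler's criterion with the prime 109: 77 is a quadratic residue iff 77^54 ≡ 1 (mod 109), and a non-residue iff it is ≡ −1.
Repeated squaring mod 109: 77^2 = 5929 ≡ 43; 77^4 ≡ 43² = 1849 ≡ 105; 77^8 ≡ 105² = 11025 ≡ 16; 77^16 ≡ 16² = 256 ≡ 38; 77^32 ≡ 38² = 1444 ≡ 27.
Since 54 = 32 + 16 + 4 + 2, 77^54 ≡ 27 · 38 · 105 · 43; multiplying out mod 109: 27·38 = 1026 ≡ 45, then 45·105 = 4725 ≡ 38, then 38·43 = 1634 ≡ 108. Thus 77^54 ≡ 108 ≡ −1 (mod 109).
By Euler's criterion 77 is a quadratic non-residue mod 109: no x satisfies x² ≡ 77 (mod 109).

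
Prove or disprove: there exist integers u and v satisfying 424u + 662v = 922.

u = 316, v = -201

Every value of 424u + 662v is a multiple of gcd(424, 662) = 2; since 2 ∣ 922, solutions exist.
Dividing through by 2 reduces the equation to 212u + 331v = 461.
Run the Euclidean algorithm on 331 and 212: 331 = 1·212 + 119, 212 = 1·119 + 93, 119 = 1·93 + 26, 93 = 3·26 + 15, 26 = 1·15 + 11, 15 = 1·11 + 4, 11 = 2·4 + 3, 4 = 1·3 + 1, 3 = 3·1 + 0.
Unwinding: 1 = 4 − 1·3 = 4 − (11 − 2·4) = −11 + 3·4 = −11 + 3·(15 − 1·11) = 3·15 − 4·11 = 3·15 − 4·(26 − 1·15) = −4·26 + 7·15 = −4·26 + 7·(93 − 3·26) = 7·93 − 25·26 = 7·93 − 25·(119 − 1·93) = −25·119 + 32·93 = −25·119 + 32·(212 − 1·119) = 32·212 − 57·119 = 32·212 − 57·(331 − 1·212) = −57·331 + 89·212, i.e. 212·89 + 331·(-57) = 1.
Times 461: 212·41029 + 331·(-26277) = 461, so (41029, -26277) solves it.
The general solution is u = 41029 + 331k, v = -26277 − 212k; taking k = -123 gives the smaller pair u = 316, v = -201.
Check: 424·316 + 662·(-201) = 133984 − 133062 = 922. ✓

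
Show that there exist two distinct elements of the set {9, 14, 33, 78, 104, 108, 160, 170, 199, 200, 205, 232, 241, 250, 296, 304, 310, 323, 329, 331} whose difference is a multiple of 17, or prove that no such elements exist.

108 and 329 are such a pair.

108 mod 17 = 6 and 329 mod 17 = 6, so 329 − 108 = 221 = 13·17.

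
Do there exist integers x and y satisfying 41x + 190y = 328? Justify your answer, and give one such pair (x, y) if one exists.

x = 8, y = 0

Since gcd(41, 190) = 1, every integer is an integer combination of 41 and 190.
Run the Euclidean algorithm on 190 and 41: 190 = 4·41 + 26, 41 = 1·26 + 15, 26 = 1·15 + 11, 15 = 1·11 + 4, 11 = 2·4 + 3, 4 = 1·3 + 1, 3 = 3·1 + 0.
Working back up the chain: 1 = 4 − 1·3 = 4 − (11 − 2·4) = −11 + 3·4 = −11 + 3·(15 − 1·11) = 3·15 − 4·11 = 3·15 − 4·(26 − 1·15) = −4·26 + 7·15 = −4·26 + 7·(41 − 1·26) = 7·41 − 11·26 = 7·41 − 11·(190 − 4·41) = −11·190 + 51·41. So 41·51 + 190·(-11) = 1.
Scaling by 328 gives the particular solution (x, y) = (16728, -3608).
The general solution is x = 16728 + 190k, y = -3608 − 41k; taking k = -88 gives the smaller pair x = 8, y = 0.
Check: 41·8 + 190·0 = 328 + 0 = 328. ✓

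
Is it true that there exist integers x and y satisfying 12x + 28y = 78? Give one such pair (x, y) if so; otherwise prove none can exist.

Both 12 and 28 are divisible by gcd(12, 28) = 4, hence so is any combination 12x + 28y.
However 78 leaves remainder 2 on division by 4.
Hence no integers x, y satisfy the equation.

There are no such integers.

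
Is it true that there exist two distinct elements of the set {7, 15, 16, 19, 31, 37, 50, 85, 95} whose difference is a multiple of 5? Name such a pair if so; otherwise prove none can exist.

7 mod 5 = 2 and 37 mod 5 = 2, so 37 − 7 = 30 = 6·5.

The pair (7, 37) works.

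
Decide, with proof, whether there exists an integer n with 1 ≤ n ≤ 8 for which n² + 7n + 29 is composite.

The values for n = 1, 2, …, 8 are 37, 47, 59, 73, 89, 107, 127, 149, and each of these is prime.
So no value in the range makes the expression composite.

There is no such integer n in that range.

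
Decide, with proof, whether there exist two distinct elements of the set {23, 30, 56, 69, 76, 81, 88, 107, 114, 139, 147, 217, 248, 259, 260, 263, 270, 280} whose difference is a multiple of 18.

Residues mod 18: 23↦5, 30↦12, 56↦2, 69↦15, 76↦4, 81↦9, 88↦16, 107↦17, 114↦6, 139↦13, 147↦3, 217↦1, 248↦14, 259↦7, 260↦8, 263↦11, 270↦0, 280↦10.
All 18 residues are distinct, so no two elements differ by a multiple of 18.

There is no such pair.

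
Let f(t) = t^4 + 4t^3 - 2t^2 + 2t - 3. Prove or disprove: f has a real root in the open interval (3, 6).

No.

f(3) = 174 and f(6) = 2097, both positive, so a sign-change argument is unavailable; we show f keeps this sign on the whole interval.
Substitute t = 3 + u, where 0 < u < 3 on the interval. Expanding, f(3 + u) = u^4 + 16u^3 + 88u^2 + 206u + 174.
All 5 nonzero coefficients of this polynomial in u are positive; hence for u > 0 the value is a sum of positive terms (the constant 174 among them).
So f is strictly positive on (3, 6); no root exists in the interval.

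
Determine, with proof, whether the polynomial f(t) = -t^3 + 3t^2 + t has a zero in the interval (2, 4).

Such a root exists.

f(2) = 6 and f(4) = -12, which have opposite signs.
As a polynomial, f is continuous on every closed interval.
By the Intermediate Value Theorem f must vanish at some point of (2, 4).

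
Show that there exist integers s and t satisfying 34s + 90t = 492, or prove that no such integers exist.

s = 33, t = -7

Every value of 34s + 90t is a multiple of gcd(34, 90) = 2; since 2 ∣ 492, solutions exist.
Dividing through by 2 reduces the equation to 17s + 45t = 246.
Dividing repeatedly: 45 = 2·17 + 11, 17 = 1·11 + 6, 11 = 1·6 + 5, 6 = 1·5 + 1, 5 = 5·1 + 0.
Back-substituting, 1 = 6 − 1·5 = 6 − (11 − 1·6) = −11 + 2·6 = −11 + 2·(17 − 1·11) = 2·17 − 3·11 = 2·17 − 3·(45 − 2·17) = −3·45 + 8·17; that is, 17·8 + 45·(-3) = 1.
Multiplying through by 246: s = 8·246 = 1968, t = (-3)·246 = -738 is a solution.
The general solution is s = 1968 + 45k, t = -738 − 17k; taking k = -43 gives the smaller pair s = 33, t = -7.
Indeed 34·33 + 90·(-7) = 1122 − 630 = 492.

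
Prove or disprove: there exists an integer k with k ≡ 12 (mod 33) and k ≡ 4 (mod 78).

No such integer exists.

gcd(33, 78) = 3. If k ≡ 12 (mod 33) and k ≡ 4 (mod 78), then k ≡ 12 (mod 3) and k ≡ 4 (mod 3).
These are incompatible: 12 − 4 = 8 is not divisible by 3.
Therefore no such k exists.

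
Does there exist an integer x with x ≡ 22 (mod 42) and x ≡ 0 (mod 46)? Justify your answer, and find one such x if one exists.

Here gcd(42, 46) = 2, and both 22 and 0 leave remainder 0 mod 2, so the system is consistent.
Write x = 22 + 42t. Then 42t ≡ 0 − 22 ≡ 24 (mod 46); dividing through by 2 gives 21t ≡ 12 (mod 23).
Note 21·11 = 231 ≡ 1 (mod 23) (as 231 − 1 = 10·23), so 21⁻¹ ≡ 11.
Multiplying by 11: t ≡ 11·12 = 132 ≡ 17 (mod 23).
Then x = 22 + 42·17 = 736.
Verify: 736 = 17·42 + 22 and 736 = 16·46 + 0. ✓

x = 736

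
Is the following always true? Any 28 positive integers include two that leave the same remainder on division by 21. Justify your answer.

Yes.

Partition the integers by their residue mod 21; there are 21 classes.
Placing 28 integers into 21 classes, some class receives at least two — say a and b.
So a and b have equal remainders mod 21, which is exactly what was to be shown.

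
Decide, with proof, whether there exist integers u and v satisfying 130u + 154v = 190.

u = 37, v = -30

Since gcd(130, 154) = 2 and 190 = 2·95, Bézout's identity guarantees a solution.
Dividing through by 2 reduces the equation to 65u + 77v = 95.
Dividing repeatedly: 77 = 1·65 + 12, 65 = 5·12 + 5, 12 = 2·5 + 2, 5 = 2·2 + 1, 2 = 2·1 + 0.
Back-substituting, 1 = 5 − 2·2 = 5 − 2·(12 − 2·5) = −2·12 + 5·5 = −2·12 + 5·(65 − 5·12) = 5·65 − 27·12 = 5·65 − 27·(77 − 1·65) = −27·77 + 32·65; that is, 65·32 + 77·(-27) = 1.
Multiplying through by 95: u = 32·95 = 3040, v = (-27)·95 = -2565 is a solution.
Shifting by a multiple of (77, −65) keeps it a solution: u = 3040 − 39·77 = 37, v = -2565 + 39·65 = -30.
Indeed 130·37 + 154·(-30) = 4810 − 4620 = 190.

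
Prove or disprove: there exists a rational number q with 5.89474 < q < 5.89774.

q = 171/29

Multiplying by 29: 29·5.89474 = 170.94746 and 29·5.89774 = 171.03446, so the integer 171 lies strictly between them.
Hence 171/29 is a rational number with 5.89474 < 171/29 < 5.89774.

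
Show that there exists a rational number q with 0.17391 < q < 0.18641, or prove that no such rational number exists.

q = 2/11

Look for a denominator N such that an integer falls strictly between N·0.17391 and N·0.18641. N = 11 works: 11·0.17391 = 1.91301 < 2 < 2.05051 = 11·0.18641.
Dividing back, 0.17391 < 2/11 < 0.18641, and 2/11 is rational.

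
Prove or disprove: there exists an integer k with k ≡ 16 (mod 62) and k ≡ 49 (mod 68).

No, no such integer exists.

Both moduli are multiples of 2 = gcd(62, 68), so any solution would satisfy k ≡ 16 and k ≡ 49 modulo 2 simultaneously.
But 16 mod 2 = 0 while 49 mod 2 = 1, a contradiction.
Therefore no such k exists.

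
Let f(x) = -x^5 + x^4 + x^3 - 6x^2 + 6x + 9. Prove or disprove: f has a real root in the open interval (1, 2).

Such a root exists.

f(1) = 10 and f(2) = -11, which have opposite signs.
As a polynomial, f is continuous on every closed interval.
By the Intermediate Value Theorem f must vanish at some point of (1, 2).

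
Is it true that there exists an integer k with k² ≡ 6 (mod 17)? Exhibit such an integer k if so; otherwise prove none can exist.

No such integer exists.

Computing k² mod 17 for k = 0, 1, …, 8 (enough, by the symmetry k ↦ 17 − k) gives 0, 1, 4, 9, 16, 8, 2, 15, 13.
So the quadratic residues mod 17 are {0, 1, 2, 4, 8, 9, 13, 15, 16}, and 6 is not among them.
Hence no integer k has k² ≡ 6 (mod 17).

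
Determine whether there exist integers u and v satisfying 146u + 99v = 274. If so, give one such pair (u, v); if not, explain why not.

Since gcd(146, 99) = 1, every integer is an integer combination of 146 and 99.
Run the Euclidean algorithm on 146 and 99: 146 = 1·99 + 47, 99 = 2·47 + 5, 47 = 9·5 + 2, 5 = 2·2 + 1, 2 = 2·1 + 0.
Back-substituting, 1 = 5 − 2·2 = 5 − 2·(47 − 9·5) = −2·47 + 19·5 = −2·47 + 19·(99 − 2·47) = 19·99 − 40·47 = 19·99 − 40·(146 − 1·99) = −40·146 + 59·99; that is, 146·(-40) + 99·59 = 1.
Multiplying through by 274: u = (-40)·274 = -10960, v = 59·274 = 16166 is a solution.
Adding 111·99 to u and subtracting 111·146 from v gives the tidier solution (29, -40).
Indeed 146·29 + 99·(-40) = 4234 − 3960 = 274.

u = 29, v = -40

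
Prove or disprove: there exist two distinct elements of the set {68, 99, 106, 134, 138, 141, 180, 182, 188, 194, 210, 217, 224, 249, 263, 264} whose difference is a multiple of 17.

Residues mod 17: 68↦0, 99↦14, 106↦4, 134↦15, 138↦2, 141↦5, 180↦10, 182↦12, 188↦1, 194↦7, 210↦6, 217↦13, 224↦3, 249↦11, 263↦8, 264↦9.
These 16 residues are pairwise different, hence no difference of two elements is divisible by 17.

There is no such pair.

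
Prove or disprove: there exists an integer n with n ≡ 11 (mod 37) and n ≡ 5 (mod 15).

n = 455

The moduli 37 and 15 are coprime, so by the Chinese Remainder Theorem a unique solution modulo 555 exists.
Write n = 11 + 37t and require 11 + 37t ≡ 5 (mod 15), i.e. 37t ≡ 9 (mod 15).
37 ≡ 7 (mod 15), so this reads 7t ≡ 9 (mod 15). To invert 7 modulo 15: 15 = 2·7 + 1, 7 = 7·1 + 0, and unwinding, 1 = 15 − 2·7. Thus 7⁻¹ ≡ -2 ≡ 13 (mod 15).
Therefore t ≡ 13·9 = 117 ≡ 12 (mod 15).
Taking t = 12 gives n = 11 + 37·12 = 455.
Verify: 455 = 12·37 + 11 and 455 = 30·15 + 5. ✓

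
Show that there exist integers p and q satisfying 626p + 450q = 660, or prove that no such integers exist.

gcd(626, 450) = 2, and 2 divides 660, so integer solutions exist.
Dividing through by 2 reduces the equation to 313p + 225q = 330.
Run the Euclidean algorithm on 313 and 225: 313 = 1·225 + 88, 225 = 2·88 + 49, 88 = 1·49 + 39, 49 = 1·39 + 10, 39 = 3·10 + 9, 10 = 1·9 + 1, 9 = 9·1 + 0.
Back-substituting, 1 = 10 − 1·9 = 10 − (39 − 3·10) = −39 + 4·10 = −39 + 4·(49 − 1·39) = 4·49 − 5·39 = 4·49 − 5·(88 − 1·49) = −5·88 + 9·49 = −5·88 + 9·(225 − 2·88) = 9·225 − 23·88 = 9·225 − 23·(313 − 1·225) = −23·313 + 32·225; that is, 313·(-23) + 225·32 = 1.
Scaling by 330 gives the particular solution (p, q) = (-7590, 10560).
Shifting by a multiple of (225, −313) keeps it a solution: p = -7590 + 34·225 = 60, q = 10560 − 34·313 = -82.
Indeed 626·60 + 450·(-82) = 37560 − 36900 = 660.

p = 60, q = -82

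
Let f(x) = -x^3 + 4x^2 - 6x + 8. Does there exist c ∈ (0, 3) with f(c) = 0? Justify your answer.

Yes, such a c exists.

f(0) = 8 and f(3) = -1, which have opposite signs.
f is continuous everywhere (it is a polynomial), in particular on [0, 3].
By the Intermediate Value Theorem f must vanish at some point of (0, 3).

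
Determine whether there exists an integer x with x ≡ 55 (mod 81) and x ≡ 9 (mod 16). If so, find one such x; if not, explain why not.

gcd(81, 16) = 1, so the Chinese Remainder Theorem guarantees exactly one residue class mod 1296 satisfying both.
Any solution of the first congruence is x = 55 + 81t; substituting into the second, 81t ≡ 9 − 55 ≡ 2 (mod 16).
81 ≡ 1 (mod 16), so this reads 1t ≡ 2 (mod 16). So t ≡ 2 (mod 16).
Taking t = 2 gives x = 55 + 81·2 = 217.
Indeed 217 ≡ 55 (mod 81) and 217 ≡ 9 (mod 16).

x = 217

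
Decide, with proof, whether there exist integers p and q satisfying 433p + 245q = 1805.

p = 50, q = -81

433 and 245 are coprime, so 433p + 245q ranges over all of ℤ.
Dividing repeatedly: 433 = 1·245 + 188, 245 = 1·188 + 57, 188 = 3·57 + 17, 57 = 3·17 + 6, 17 = 2·6 + 5, 6 = 1·5 + 1, 5 = 5·1 + 0.
Unwinding: 1 = 6 − 1·5 = 6 − (17 − 2·6) = −17 + 3·6 = −17 + 3·(57 − 3·17) = 3·57 − 10·17 = 3·57 − 10·(188 − 3·57) = −10·188 + 33·57 = −10·188 + 33·(245 − 1·188) = 33·245 − 43·188 = 33·245 − 43·(433 − 1·245) = −43·433 + 76·245, i.e. 433·(-43) + 245·76 = 1.
Times 1805: 433·(-77615) + 245·137180 = 1805, so (-77615, 137180) solves it.
The general solution is p = -77615 + 245k, q = 137180 − 433k; taking k = 317 gives the smaller pair p = 50, q = -81.
Indeed 433·50 + 245·(-81) = 21650 − 19845 = 1805.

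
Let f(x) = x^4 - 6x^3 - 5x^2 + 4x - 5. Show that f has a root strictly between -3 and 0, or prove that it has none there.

Such a root exists.

f(-3) = 181 and f(0) = -5, which have opposite signs.
Since f is a polynomial it is continuous on [-3, 0].
By the Intermediate Value Theorem f must vanish at some point of (-3, 0).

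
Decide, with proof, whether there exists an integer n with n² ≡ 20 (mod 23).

Apply Euler's criterion with the prime 23: 20 is a quadratic residue iff 20^11 ≡ 1 (mod 23), and a non-residue iff it is ≡ −1.
Squaring successively (mod 23): 20^2 = 400 ≡ 9; 20^4 ≡ 9² = 81 ≡ 12; 20^8 ≡ 12² = 144 ≡ 6.
Since 11 = 8 + 2 + 1, 20^11 ≡ 6 · 9 · 20; multiplying out mod 23: 6·9 = 54 ≡ 8, then 8·20 = 160 ≡ 22. Thus 20^11 ≡ 22 ≡ −1 (mod 23).
By Euler's criterion 20 is a quadratic non-residue mod 23: no n satisfies n² ≡ 20 (mod 23).

No, no such integer exists.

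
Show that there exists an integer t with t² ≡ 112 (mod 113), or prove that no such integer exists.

t = 98

t = 98 works: 98² = 9604, and 9604 − 112 = 9492 = 84·113.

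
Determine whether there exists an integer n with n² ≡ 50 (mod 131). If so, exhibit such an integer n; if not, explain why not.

Apply Euler's criterion with the prime 131: 50 is a quadratic residue iff 50^65 ≡ 1 (mod 131), and a non-residue iff it is ≡ −1.
Squaring successively (mod 131): 50^2 = 2500 ≡ 11; 50^4 ≡ 11² = 121 ≡ 121; 50^8 ≡ 121² = 14641 ≡ 100; 50^16 ≡ 100² = 10000 ≡ 44; 50^32 ≡ 44² = 1936 ≡ 102; 50^64 ≡ 102² = 10404 ≡ 55.
Since 65 = 64 + 1, 50^65 ≡ 55 · 50; multiplying out mod 131: 55·50 = 2750 ≡ 130. Thus 50^65 ≡ 130 ≡ −1 (mod 131).
The value −1 means 50 is a non-residue modulo 131, so n² ≡ 50 (mod 131) is impossible.

No, no such integer exists.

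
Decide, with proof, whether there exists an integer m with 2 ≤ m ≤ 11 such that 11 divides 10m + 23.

The values of 10m + 23 for m = 2, 3, …, 11 are 43, 53, 63, 73, 83, 93, 103, 113, 123, 133; reduced mod 11 these are 10, 9, 8, 7, 6, 5, 4, 3, 2, 1.
None is 0, so 11 never divides 10m + 23 on this range.

No, no such integer m in that range exists.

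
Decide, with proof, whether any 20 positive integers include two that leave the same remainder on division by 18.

There are exactly 18 possible remainders on division by 18.
With 20 integers and only 18 classes, the pigeonhole principle forces two of them, say a and b, into the same class.
That is, a and b leave the same remainder on division by 18, as claimed.

True.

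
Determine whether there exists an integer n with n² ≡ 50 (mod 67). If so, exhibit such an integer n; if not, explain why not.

No such integer exists.

67 is prime, so by Euler's criterion 50 is a square mod 67 iff 50^((67−1)/2) = 50^33 ≡ 1 (mod 67).
Repeated squaring mod 67: 50^2 = 2500 ≡ 21; 50^4 ≡ 21² = 441 ≡ 39; 50^8 ≡ 39² = 1521 ≡ 47; 50^16 ≡ 47² = 2209 ≡ 65; 50^32 ≡ 65² = 4225 ≡ 4.
Since 33 = 32 + 1, 50^33 ≡ 4 · 50; multiplying out mod 67: 4·50 = 200 ≡ 66. Thus 50^33 ≡ 66 ≡ −1 (mod 67).
By Euler's criterion 50 is a quadratic non-residue mod 67: no n satisfies n² ≡ 50 (mod 67).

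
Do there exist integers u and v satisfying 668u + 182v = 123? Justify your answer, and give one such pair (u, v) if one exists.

Both 668 and 182 are divisible by gcd(668, 182) = 2, hence so is any combination 668u + 182v.
But 123 = 2·61 + 1, so 2 ∤ 123.
Therefore 668u + 182v = 123 has no solution in integers.

There are no such integers.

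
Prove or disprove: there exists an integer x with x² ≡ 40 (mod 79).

Take x = 35. Then 35² = 1225 = 15·79 + 40, so 35² ≡ 40 (mod 79).

x = 35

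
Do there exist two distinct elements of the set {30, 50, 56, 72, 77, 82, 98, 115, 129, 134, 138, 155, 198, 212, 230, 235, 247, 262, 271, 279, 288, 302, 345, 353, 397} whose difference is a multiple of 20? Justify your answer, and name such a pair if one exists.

Yes: 30 and 50.

Both 30 and 50 leave remainder 10 on division by 20; their difference 20 = 1·20 is a multiple of 20.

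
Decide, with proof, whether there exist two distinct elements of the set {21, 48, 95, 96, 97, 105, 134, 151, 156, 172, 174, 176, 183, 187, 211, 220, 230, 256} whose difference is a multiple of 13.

Yes: 21 and 151.

21 mod 13 = 8 and 151 mod 13 = 8, so 151 − 21 = 130 = 10·13.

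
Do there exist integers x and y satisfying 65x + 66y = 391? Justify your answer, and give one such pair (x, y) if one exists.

Since gcd(65, 66) = 1, every integer is an integer combination of 65 and 66.
Dividing repeatedly: 66 = 1·65 + 1, 65 = 65·1 + 0.
Unwinding: 1 = 66 − 1·65, i.e. 65·(-1) + 66·1 = 1.
Scaling by 391 gives the particular solution (x, y) = (-391, 391).
The general solution is x = -391 + 66k, y = 391 − 65k; taking k = 6 gives the smaller pair x = 5, y = 1.
Indeed 65·5 + 66·1 = 325 + 66 = 391.

x = 5, y = 1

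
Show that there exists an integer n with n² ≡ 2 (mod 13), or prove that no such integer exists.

There is no such integer.

Computing n² mod 13 for n = 0, 1, …, 6 (enough, by the symmetry n ↦ 13 − n) gives 0, 1, 4, 9, 3, 12, 10.
The set of squares mod 13 is therefore {0, 1, 3, 4, 9, 10, 12}, which does not contain 2.
Therefore n² ≡ 2 (mod 13) has no solution.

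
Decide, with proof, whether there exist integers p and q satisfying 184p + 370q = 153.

Any value of 184p + 370q is a multiple of gcd(184, 370) = 2.
However 153 leaves remainder 1 on division by 2.
So the equation is unsolvable over ℤ.

No such integers exist.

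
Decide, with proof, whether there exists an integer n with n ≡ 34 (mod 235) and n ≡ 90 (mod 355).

No, no such integer exists.

Reduce both congruences modulo 5, which divides 235 and 355: they say n ≡ 34 (mod 5) and n ≡ 90 (mod 5).
However 34 ≡ 4 and 90 ≡ 0 (mod 5), and 4 ≠ 0.
Hence the system has no solution.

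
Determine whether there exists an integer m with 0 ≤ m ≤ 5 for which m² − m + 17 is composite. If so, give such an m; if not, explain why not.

The values for m = 0, 1, …, 5 are 17, 17, 19, 23, 29, 37, and each of these is prime.
So no value in the range makes the expression composite.

There is no such integer m in that range.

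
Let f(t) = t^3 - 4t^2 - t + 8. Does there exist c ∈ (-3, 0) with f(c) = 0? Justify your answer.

Such a root exists.

f(-3) = -52 and f(0) = 8, which have opposite signs.
Since f is a polynomial it is continuous on [-3, 0].
So by the Intermediate Value Theorem there is a c strictly between -3 and 0 with f(c) = 0.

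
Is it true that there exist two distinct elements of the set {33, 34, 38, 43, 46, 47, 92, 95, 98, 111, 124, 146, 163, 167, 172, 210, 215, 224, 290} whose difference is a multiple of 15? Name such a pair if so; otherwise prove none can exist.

The pair (34, 124) works.

Both 34 and 124 leave remainder 4 on division by 15; their difference 90 = 6·15 is a multiple of 15.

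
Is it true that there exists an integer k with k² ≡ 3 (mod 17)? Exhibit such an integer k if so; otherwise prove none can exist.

Squares mod 17 repeat after k = 8 (as (−k)² = k²); for k = 0..8 they are 0, 1, 4, 9, 16, 8, 2, 15, 13.
The set of squares mod 17 is therefore {0, 1, 2, 4, 8, 9, 13, 15, 16}, which does not contain 3.
Therefore k² ≡ 3 (mod 17) has no solution.

There is no such integer.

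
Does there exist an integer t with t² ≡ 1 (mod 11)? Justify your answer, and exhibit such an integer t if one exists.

t = 10

t = 10 works: 10² = 100, and 100 − 1 = 99 = 9·11.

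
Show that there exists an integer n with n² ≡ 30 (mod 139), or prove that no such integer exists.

Take n = 126. Then 126² = 15876 = 114·139 + 30, so 126² ≡ 30 (mod 139).

n = 126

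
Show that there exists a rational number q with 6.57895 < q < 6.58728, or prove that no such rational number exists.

q = 79/12

Multiplying by 12: 12·6.57895 = 78.94740 and 12·6.58728 = 79.04736, so the integer 79 lies strictly between them.
So q = 79/12 works: it is a ratio of integers, and dividing 12·6.57895 < 79 < 12·6.58728 through by 12 gives 6.57895 < 79/12 < 6.58728.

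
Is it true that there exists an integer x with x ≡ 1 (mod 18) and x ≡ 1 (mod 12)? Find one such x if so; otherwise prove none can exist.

Here gcd(18, 12) = 6, and both 1 and 1 leave remainder 1 mod 6, so the system is consistent.
The smallest candidate x = 1 works directly: 1 ≡ 1 (mod 12).
Check: 1 mod 18 = 1, 1 mod 12 = 1. ✓

x = 1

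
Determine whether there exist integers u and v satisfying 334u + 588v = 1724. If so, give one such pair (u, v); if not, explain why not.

Since gcd(334, 588) = 2 and 1724 = 2·862, Bézout's identity guarantees a solution.
Dividing through by 2 reduces the equation to 167u + 294v = 862.
Dividing repeatedly: 294 = 1·167 + 127, 167 = 1·127 + 40, 127 = 3·40 + 7, 40 = 5·7 + 5, 7 = 1·5 + 2, 5 = 2·2 + 1, 2 = 2·1 + 0.
Working back up the chain: 1 = 5 − 2·2 = 5 − 2·(7 − 1·5) = −2·7 + 3·5 = −2·7 + 3·(40 − 5·7) = 3·40 − 17·7 = 3·40 − 17·(127 − 3·40) = −17·127 + 54·40 = −17·127 + 54·(167 − 1·127) = 54·167 − 71·127 = 54·167 − 71·(294 − 1·167) = −71·294 + 125·167. So 167·125 + 294·(-71) = 1.
Times 862: 167·107750 + 294·(-61202) = 862, so (107750, -61202) solves it.
The general solution is u = 107750 + 294k, v = -61202 − 167k; taking k = -366 gives the smaller pair u = 146, v = -80.
Check: 334·146 + 588·(-80) = 48764 − 47040 = 1724. ✓

u = 146, v = -80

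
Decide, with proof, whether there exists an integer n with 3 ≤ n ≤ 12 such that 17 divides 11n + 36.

Try n = 6: 11·6 + 36 = 102 = 6·17, which is divisible by 17.

n = 6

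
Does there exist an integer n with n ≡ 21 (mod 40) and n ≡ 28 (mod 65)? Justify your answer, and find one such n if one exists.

Both moduli are multiples of 5 = gcd(40, 65), so any solution would satisfy n ≡ 21 and n ≡ 28 modulo 5 simultaneously.
But 21 mod 5 = 1 while 28 mod 5 = 3, a contradiction.
Hence the system has no solution.

No such integer exists.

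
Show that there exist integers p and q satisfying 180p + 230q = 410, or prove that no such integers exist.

gcd(180, 230) = 10, and 10 divides 410, so integer solutions exist.
Dividing through by 10 reduces the equation to 18p + 23q = 41.
Run the Euclidean algorithm on 23 and 18: 23 = 1·18 + 5, 18 = 3·5 + 3, 5 = 1·3 + 2, 3 = 1·2 + 1, 2 = 2·1 + 0.
Back-substituting, 1 = 3 − 1·2 = 3 − (5 − 1·3) = −5 + 2·3 = −5 + 2·(18 − 3·5) = 2·18 − 7·5 = 2·18 − 7·(23 − 1·18) = −7·23 + 9·18; that is, 18·9 + 23·(-7) = 1.
Multiplying through by 41: p = 9·41 = 369, q = (-7)·41 = -287 is a solution.
The general solution is p = 369 + 23k, q = -287 − 18k; taking k = -16 gives the smaller pair p = 1, q = 1.
Indeed 180·1 + 230·1 = 180 + 230 = 410.

p = 1, q = 1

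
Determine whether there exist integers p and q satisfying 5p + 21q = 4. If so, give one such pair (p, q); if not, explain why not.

p = 5, q = -1

Since gcd(5, 21) = 1, every integer is an integer combination of 5 and 21.
Run the Euclidean algorithm on 21 and 5: 21 = 4·5 + 1, 5 = 5·1 + 0.
Working back up the chain: 1 = 21 − 4·5. So 5·(-4) + 21·1 = 1.
Times 4: 5·(-16) + 21·4 = 4, so (-16, 4) solves it.
The general solution is p = -16 + 21k, q = 4 − 5k; taking k = 1 gives the smaller pair p = 5, q = -1.
Indeed 5·5 + 21·(-1) = 25 − 21 = 4.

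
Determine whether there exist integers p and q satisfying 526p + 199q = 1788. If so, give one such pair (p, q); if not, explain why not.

p = 157, q = -406

Since gcd(526, 199) = 1, every integer is an integer combination of 526 and 199.
Euclidean algorithm: 526 = 2·199 + 128, 199 = 1·128 + 71, 128 = 1·71 + 57, 71 = 1·57 + 14, 57 = 4·14 + 1, 14 = 14·1 + 0.
Unwinding: 1 = 57 − 4·14 = 57 − 4·(71 − 1·57) = −4·71 + 5·57 = −4·71 + 5·(128 − 1·71) = 5·128 − 9·71 = 5·128 − 9·(199 − 1·128) = −9·199 + 14·128 = −9·199 + 14·(526 − 2·199) = 14·526 − 37·199, i.e. 526·14 + 199·(-37) = 1.
Times 1788: 526·25032 + 199·(-66156) = 1788, so (25032, -66156) solves it.
Subtracting 125·199 from p and adding 125·526 to q gives the tidier solution (157, -406).
Check: 526·157 + 199·(-406) = 82582 − 80794 = 1788. ✓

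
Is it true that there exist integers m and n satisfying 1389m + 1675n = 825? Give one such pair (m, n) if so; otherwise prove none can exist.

1389 and 1675 are coprime, so 1389m + 1675n ranges over all of ℤ.
Euclidean algorithm: 1675 = 1·1389 + 286, 1389 = 4·286 + 245, 286 = 1·245 + 41, 245 = 5·41 + 40, 41 = 1·40 + 1, 40 = 40·1 + 0.
Back-substituting, 1 = 41 − 1·40 = 41 − (245 − 5·41) = −245 + 6·41 = −245 + 6·(286 − 1·245) = 6·286 − 7·245 = 6·286 − 7·(1389 − 4·286) = −7·1389 + 34·286 = −7·1389 + 34·(1675 − 1·1389) = 34·1675 − 41·1389; that is, 1389·(-41) + 1675·34 = 1.
Times 825: 1389·(-33825) + 1675·28050 = 825, so (-33825, 28050) solves it.
Adding 21·1675 to m and subtracting 21·1389 from n gives the tidier solution (1350, -1119).
Check: 1389·1350 + 1675·(-1119) = 1875150 − 1874325 = 825. ✓

m = 1350, n = -1119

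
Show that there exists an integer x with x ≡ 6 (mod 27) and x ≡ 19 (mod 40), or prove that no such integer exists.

The moduli 27 and 40 are coprime, so by the Chinese Remainder Theorem a unique solution modulo 1080 exists.
Any solution of the first congruence is x = 6 + 27t; substituting into the second, 27t ≡ 19 − 6 ≡ 13 (mod 40).
Since 27·3 = 81 = 2·40 + 1, the inverse of 27 mod 40 is 3.
Multiplying by 3: t ≡ 3·13 = 39 (mod 40).
With t = 39: x = 6 + 27·39 = 1059.
Check: 1059 mod 27 = 6, 1059 mod 40 = 19. ✓

x = 1059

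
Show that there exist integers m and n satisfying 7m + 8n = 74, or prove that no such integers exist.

m = 6, n = 4

Since gcd(7, 8) = 1, every integer is an integer combination of 7 and 8.
Run the Euclidean algorithm on 8 and 7: 8 = 1·7 + 1, 7 = 7·1 + 0.
Back-substituting, 1 = 8 − 1·7; that is, 7·(-1) + 8·1 = 1.
Times 74: 7·(-74) + 8·74 = 74, so (-74, 74) solves it.
Shifting by a multiple of (8, −7) keeps it a solution: m = -74 + 10·8 = 6, n = 74 − 10·7 = 4.
Check: 7·6 + 8·4 = 42 + 32 = 74. ✓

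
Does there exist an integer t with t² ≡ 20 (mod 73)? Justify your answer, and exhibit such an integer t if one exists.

No such integer exists.

Apply Euler's criterion with the prime 73: 20 is a quadratic residue iff 20^36 ≡ 1 (mod 73), and a non-residue iff it is ≡ −1.
Repeated squaring mod 73: 20^2 = 400 ≡ 35; 20^4 ≡ 35² = 1225 ≡ 57; 20^8 ≡ 57² = 3249 ≡ 37; 20^16 ≡ 37² = 1369 ≡ 55; 20^32 ≡ 55² = 3025 ≡ 32.
Since 36 = 32 + 4, 20^36 ≡ 32 · 57; multiplying out mod 73: 32·57 = 1824 ≡ 72. Thus 20^36 ≡ 72 ≡ −1 (mod 73).
The value −1 means 20 is a non-residue modulo 73, so t² ≡ 20 (mod 73) is impossible.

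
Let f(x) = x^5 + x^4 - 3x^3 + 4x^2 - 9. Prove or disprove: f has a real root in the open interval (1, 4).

Such a root exists.

f(1) = -6 and f(4) = 1143, which have opposite signs.
f is continuous everywhere (it is a polynomial), in particular on [1, 4].
By the Intermediate Value Theorem, f takes the value 0 somewhere in the open interval.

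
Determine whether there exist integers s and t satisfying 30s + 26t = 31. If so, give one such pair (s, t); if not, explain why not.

No such integers exist.

gcd(30, 26) = 2, so every integer of the form 30s + 26t is a multiple of 2.
But 31 is not a multiple of 2 (it leaves remainder 1).
Hence no integers s, t satisfy the equation.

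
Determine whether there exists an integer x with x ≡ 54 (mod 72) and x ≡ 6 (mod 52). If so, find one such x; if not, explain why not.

Here gcd(72, 52) = 4, and both 54 and 6 leave remainder 2 mod 4, so the system is consistent.
Write x = 54 + 72t. Then 72t ≡ 6 − 54 ≡ 4 (mod 52); dividing through by 4 gives 18t ≡ 1 (mod 13).
18 ≡ 5 (mod 13), so this reads 5t ≡ 1 (mod 13). To invert 5 modulo 13: 13 = 2·5 + 3, 5 = 1·3 + 2, 3 = 1·2 + 1, 2 = 2·1 + 0, and unwinding, 1 = 3 − 1·2 = 3 − (5 − 1·3) = −5 + 2·3 = −5 + 2·(13 − 2·5) = 2·13 − 5·5. Thus 5⁻¹ ≡ -5 ≡ 8 (mod 13).
Multiplying by 8: t ≡ 8·1 = 8 (mod 13).
Then x = 54 + 72·8 = 630.
Check: 630 mod 72 = 54, 630 mod 52 = 6. ✓

x = 630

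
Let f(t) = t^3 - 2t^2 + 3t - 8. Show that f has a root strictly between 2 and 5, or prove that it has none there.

f(2) = -2 and f(5) = 82, which have opposite signs.
Since f is a polynomial it is continuous on [2, 5].
By the Intermediate Value Theorem f must vanish at some point of (2, 5).

Such a root exists.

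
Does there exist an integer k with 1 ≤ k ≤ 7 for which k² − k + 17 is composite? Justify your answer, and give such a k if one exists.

No, no such integer k in that range exists.

The values for k = 1, 2, …, 7 are 17, 19, 23, 29, 37, 47, 59, and each of these is prime.
So no value in the range makes the expression composite.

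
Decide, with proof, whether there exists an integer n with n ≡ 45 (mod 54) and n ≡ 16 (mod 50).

Both moduli are multiples of 2 = gcd(54, 50), so any solution would satisfy n ≡ 45 and n ≡ 16 modulo 2 simultaneously.
However 45 ≡ 1 and 16 ≡ 0 (mod 2), and 1 ≠ 0.
Hence the system has no solution.

No, no such integer exists.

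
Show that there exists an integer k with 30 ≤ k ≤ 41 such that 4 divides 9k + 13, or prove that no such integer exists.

k = 31 works, since 9·31 + 13 = 292 = 73·4.

k = 31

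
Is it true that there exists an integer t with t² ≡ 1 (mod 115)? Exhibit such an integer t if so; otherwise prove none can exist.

t = 114

Take t = 114. Then 114² = 12996 = 113·115 + 1, so 114² ≡ 1 (mod 115).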